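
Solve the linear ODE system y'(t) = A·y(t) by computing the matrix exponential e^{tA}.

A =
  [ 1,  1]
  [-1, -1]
e^{tA} =
  [t + 1, t]
  [-t, 1 - t]

Strategy: write A = P · J · P⁻¹ where J is a Jordan canonical form, so e^{tA} = P · e^{tJ} · P⁻¹, and e^{tJ} can be computed block-by-block.

A has Jordan form
J =
  [0, 1]
  [0, 0]
(up to reordering of blocks).

Per-block formulas:
  For a 2×2 Jordan block J_2(0): exp(t · J_2(0)) = e^(0t)·(I + t·N), where N is the 2×2 nilpotent shift.

After assembling e^{tJ} and conjugating by P, we get:

e^{tA} =
  [t + 1, t]
  [-t, 1 - t]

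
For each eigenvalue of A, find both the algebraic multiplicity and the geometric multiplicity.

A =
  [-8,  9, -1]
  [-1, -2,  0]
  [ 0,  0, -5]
λ = -5: alg = 3, geom = 1

Step 1 — factor the characteristic polynomial to read off the algebraic multiplicities:
  χ_A(x) = (x + 5)^3

Step 2 — compute geometric multiplicities via the rank-nullity identity g(λ) = n − rank(A − λI):
  rank(A − (-5)·I) = 2, so dim ker(A − (-5)·I) = n − 2 = 1

Summary:
  λ = -5: algebraic multiplicity = 3, geometric multiplicity = 1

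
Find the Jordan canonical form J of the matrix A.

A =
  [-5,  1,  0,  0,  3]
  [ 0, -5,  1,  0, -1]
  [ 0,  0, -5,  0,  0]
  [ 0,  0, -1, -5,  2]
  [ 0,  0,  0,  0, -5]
J_3(-5) ⊕ J_2(-5)

The characteristic polynomial is
  det(x·I − A) = x^5 + 25*x^4 + 250*x^3 + 1250*x^2 + 3125*x + 3125 = (x + 5)^5

Eigenvalues and multiplicities (the geometric multiplicity of λ is n − rank(A − λI), which equals the number of Jordan blocks for λ):
  λ = -5: algebraic multiplicity = 5, geometric multiplicity = 2

Determining the block sizes for each eigenvalue:
  λ = -5: with am = 5 and gm = 2, the partition is not yet determined (e.g. several partitions of 5 into 2 parts exist). Let N = A − (-5)·I. Computing rank(N^1) = 3, rank(N^2) = 1, rank(N^3) = 0; the number of blocks of size ≥ j is rank(N^{j−1}) − rank(N^j), giving [2, 2, 1]. So we have 1 block(s) of size 3, 1 block(s) of size 2 → block sizes [3, 2]

Assembling the blocks gives a Jordan form
J =
  [-5,  1,  0,  0,  0]
  [ 0, -5,  1,  0,  0]
  [ 0,  0, -5,  0,  0]
  [ 0,  0,  0, -5,  1]
  [ 0,  0,  0,  0, -5]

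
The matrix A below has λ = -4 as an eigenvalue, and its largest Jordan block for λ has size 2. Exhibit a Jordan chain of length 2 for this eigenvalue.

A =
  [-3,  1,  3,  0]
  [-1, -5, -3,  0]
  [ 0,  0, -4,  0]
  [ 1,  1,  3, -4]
A Jordan chain for λ = -4 of length 2:
v_1 = (1, -1, 0, 1)ᵀ
v_2 = (1, 0, 0, 0)ᵀ

Let N = A − (-4)·I. We want v_2 with N^2 v_2 = 0 but N^1 v_2 ≠ 0; then v_{j-1} := N · v_j for j = 2, …, 2.

Pick v_2 = (1, 0, 0, 0)ᵀ.
Then v_1 = N · v_2 = (1, -1, 0, 1)ᵀ.

Sanity check: (A − (-4)·I) v_1 = (0, 0, 0, 0)ᵀ = 0. ✓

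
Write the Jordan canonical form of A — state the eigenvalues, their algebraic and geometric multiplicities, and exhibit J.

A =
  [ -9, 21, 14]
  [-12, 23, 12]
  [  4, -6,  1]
J_2(5) ⊕ J_1(5)

The characteristic polynomial is
  det(x·I − A) = x^3 - 15*x^2 + 75*x - 125 = (x - 5)^3

Eigenvalues and multiplicities (the geometric multiplicity of λ is n − rank(A − λI), which equals the number of Jordan blocks for λ):
  λ = 5: algebraic multiplicity = 3, geometric multiplicity = 2

Determining the block sizes for each eigenvalue:
  λ = 5: 2 blocks summing to 3 forces exactly one block of size 2 and the rest size 1 → block sizes [2, 1]

Assembling the blocks gives a Jordan form
J =
  [5, 1, 0]
  [0, 5, 0]
  [0, 0, 5]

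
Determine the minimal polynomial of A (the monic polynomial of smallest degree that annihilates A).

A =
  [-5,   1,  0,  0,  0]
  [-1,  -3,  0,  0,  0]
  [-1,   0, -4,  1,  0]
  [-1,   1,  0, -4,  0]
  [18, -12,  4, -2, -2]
x^3 + 10*x^2 + 32*x + 32

The characteristic polynomial is χ_A(x) = (x + 2)*(x + 4)^4, so the eigenvalues are known. The minimal polynomial is
  m_A(x) = Π_λ (x − λ)^{k_λ}
where k_λ is the size of the *largest* Jordan block for λ (equivalently, the smallest k with (A − λI)^k v = 0 for every generalised eigenvector v of λ).

  λ = -4: largest Jordan block has size 2, contributing (x + 4)^2
  λ = -2: largest Jordan block has size 1, contributing (x + 2)

So m_A(x) = (x + 2)*(x + 4)^2 = x^3 + 10*x^2 + 32*x + 32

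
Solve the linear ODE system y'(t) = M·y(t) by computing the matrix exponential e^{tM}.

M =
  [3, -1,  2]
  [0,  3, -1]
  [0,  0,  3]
e^{tM} =
  [exp(3*t), -t*exp(3*t), t^2*exp(3*t)/2 + 2*t*exp(3*t)]
  [0, exp(3*t), -t*exp(3*t)]
  [0, 0, exp(3*t)]

Strategy: write M = P · J · P⁻¹ where J is a Jordan canonical form, so e^{tM} = P · e^{tJ} · P⁻¹, and e^{tJ} can be computed block-by-block.

M has Jordan form
J =
  [3, 1, 0]
  [0, 3, 1]
  [0, 0, 3]
(up to reordering of blocks).

Per-block formulas:
  For a 3×3 Jordan block J_3(3): exp(t · J_3(3)) = e^(3t)·(I + t·N + (t^2/2)·N^2), where N is the 3×3 nilpotent shift.

After assembling e^{tJ} and conjugating by P, we get:

e^{tM} =
  [exp(3*t), -t*exp(3*t), t^2*exp(3*t)/2 + 2*t*exp(3*t)]
  [0, exp(3*t), -t*exp(3*t)]
  [0, 0, exp(3*t)]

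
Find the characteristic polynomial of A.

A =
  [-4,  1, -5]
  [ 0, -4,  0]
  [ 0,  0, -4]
x^3 + 12*x^2 + 48*x + 64

Expanding det(x·I − A) (e.g. by cofactor expansion or by noting that A is similar to its Jordan form J, which has the same characteristic polynomial as A) gives
  χ_A(x) = x^3 + 12*x^2 + 48*x + 64
which factors as (x + 4)^3. The eigenvalues (with algebraic multiplicities) are λ = -4 with multiplicity 3.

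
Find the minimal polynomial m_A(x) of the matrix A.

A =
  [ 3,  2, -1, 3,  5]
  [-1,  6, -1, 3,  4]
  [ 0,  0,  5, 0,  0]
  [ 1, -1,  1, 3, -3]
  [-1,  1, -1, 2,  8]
x^3 - 15*x^2 + 75*x - 125

The characteristic polynomial is χ_A(x) = (x - 5)^5, so the eigenvalues are known. The minimal polynomial is
  m_A(x) = Π_λ (x − λ)^{k_λ}
where k_λ is the size of the *largest* Jordan block for λ (equivalently, the smallest k with (A − λI)^k v = 0 for every generalised eigenvector v of λ).

  λ = 5: largest Jordan block has size 3, contributing (x − 5)^3

So m_A(x) = (x - 5)^3 = x^3 - 15*x^2 + 75*x - 125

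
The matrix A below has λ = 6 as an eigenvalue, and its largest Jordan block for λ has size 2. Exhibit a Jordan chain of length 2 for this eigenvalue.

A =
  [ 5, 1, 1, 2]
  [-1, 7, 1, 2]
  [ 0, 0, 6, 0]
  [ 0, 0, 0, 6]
A Jordan chain for λ = 6 of length 2:
v_1 = (-1, -1, 0, 0)ᵀ
v_2 = (1, 0, 0, 0)ᵀ

Let N = A − (6)·I. We want v_2 with N^2 v_2 = 0 but N^1 v_2 ≠ 0; then v_{j-1} := N · v_j for j = 2, …, 2.

Pick v_2 = (1, 0, 0, 0)ᵀ.
Then v_1 = N · v_2 = (-1, -1, 0, 0)ᵀ.

Sanity check: (A − (6)·I) v_1 = (0, 0, 0, 0)ᵀ = 0. ✓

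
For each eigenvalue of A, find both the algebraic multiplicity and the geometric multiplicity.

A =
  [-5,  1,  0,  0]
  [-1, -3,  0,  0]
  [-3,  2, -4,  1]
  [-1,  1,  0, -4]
λ = -4: alg = 4, geom = 2

Step 1 — factor the characteristic polynomial to read off the algebraic multiplicities:
  χ_A(x) = (x + 4)^4

Step 2 — compute geometric multiplicities via the rank-nullity identity g(λ) = n − rank(A − λI):
  rank(A − (-4)·I) = 2, so dim ker(A − (-4)·I) = n − 2 = 2

Summary:
  λ = -4: algebraic multiplicity = 4, geometric multiplicity = 2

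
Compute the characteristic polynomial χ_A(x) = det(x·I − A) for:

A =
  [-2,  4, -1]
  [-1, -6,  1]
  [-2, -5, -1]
x^3 + 9*x^2 + 27*x + 27

Expanding det(x·I − A) (e.g. by cofactor expansion or by noting that A is similar to its Jordan form J, which has the same characteristic polynomial as A) gives
  χ_A(x) = x^3 + 9*x^2 + 27*x + 27
which factors as (x + 3)^3. The eigenvalues (with algebraic multiplicities) are λ = -3 with multiplicity 3.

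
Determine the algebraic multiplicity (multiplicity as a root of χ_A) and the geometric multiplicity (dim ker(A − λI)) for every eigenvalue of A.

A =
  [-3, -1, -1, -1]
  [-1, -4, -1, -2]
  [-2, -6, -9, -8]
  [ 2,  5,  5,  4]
λ = -3: alg = 4, geom = 2

Step 1 — factor the characteristic polynomial to read off the algebraic multiplicities:
  χ_A(x) = (x + 3)^4

Step 2 — compute geometric multiplicities via the rank-nullity identity g(λ) = n − rank(A − λI):
  rank(A − (-3)·I) = 2, so dim ker(A − (-3)·I) = n − 2 = 2

Summary:
  λ = -3: algebraic multiplicity = 4, geometric multiplicity = 2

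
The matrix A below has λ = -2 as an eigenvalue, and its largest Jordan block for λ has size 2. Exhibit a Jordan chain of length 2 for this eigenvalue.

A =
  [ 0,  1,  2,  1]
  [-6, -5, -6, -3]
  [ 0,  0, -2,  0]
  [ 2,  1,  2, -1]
A Jordan chain for λ = -2 of length 2:
v_1 = (2, -6, 0, 2)ᵀ
v_2 = (1, 0, 0, 0)ᵀ

Let N = A − (-2)·I. We want v_2 with N^2 v_2 = 0 but N^1 v_2 ≠ 0; then v_{j-1} := N · v_j for j = 2, …, 2.

Pick v_2 = (1, 0, 0, 0)ᵀ.
Then v_1 = N · v_2 = (2, -6, 0, 2)ᵀ.

Sanity check: (A − (-2)·I) v_1 = (0, 0, 0, 0)ᵀ = 0. ✓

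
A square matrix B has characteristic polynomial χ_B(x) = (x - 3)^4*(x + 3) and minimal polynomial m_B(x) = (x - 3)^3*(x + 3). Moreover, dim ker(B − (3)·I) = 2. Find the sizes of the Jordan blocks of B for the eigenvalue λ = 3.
Block sizes for λ = 3: [3, 1]

Step 1 — from the characteristic polynomial, algebraic multiplicity of λ = 3 is 4. From dim ker(B − (3)·I) = 2, there are exactly 2 Jordan blocks for λ = 3.
Step 2 — from the minimal polynomial, the factor (x − 3)^3 tells us the largest block for λ = 3 has size 3.
Step 3 — with total size 4, 2 blocks, and largest block 3, the block sizes (in nonincreasing order) are [3, 1].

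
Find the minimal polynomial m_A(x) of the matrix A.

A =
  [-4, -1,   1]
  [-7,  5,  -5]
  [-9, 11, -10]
x^3 + 9*x^2 + 27*x + 27

The characteristic polynomial is χ_A(x) = (x + 3)^3, so the eigenvalues are known. The minimal polynomial is
  m_A(x) = Π_λ (x − λ)^{k_λ}
where k_λ is the size of the *largest* Jordan block for λ (equivalently, the smallest k with (A − λI)^k v = 0 for every generalised eigenvector v of λ).

  λ = -3: largest Jordan block has size 3, contributing (x + 3)^3

So m_A(x) = (x + 3)^3 = x^3 + 9*x^2 + 27*x + 27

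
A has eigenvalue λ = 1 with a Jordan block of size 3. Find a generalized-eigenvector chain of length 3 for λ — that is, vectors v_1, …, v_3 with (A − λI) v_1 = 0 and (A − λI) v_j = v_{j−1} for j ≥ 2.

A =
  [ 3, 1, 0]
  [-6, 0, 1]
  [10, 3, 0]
A Jordan chain for λ = 1 of length 3:
v_1 = (-2, 4, -8)ᵀ
v_2 = (2, -6, 10)ᵀ
v_3 = (1, 0, 0)ᵀ

Let N = A − (1)·I. We want v_3 with N^3 v_3 = 0 but N^2 v_3 ≠ 0; then v_{j-1} := N · v_j for j = 3, …, 2.

Pick v_3 = (1, 0, 0)ᵀ.
Then v_2 = N · v_3 = (2, -6, 10)ᵀ.
Then v_1 = N · v_2 = (-2, 4, -8)ᵀ.

Sanity check: (A − (1)·I) v_1 = (0, 0, 0)ᵀ = 0. ✓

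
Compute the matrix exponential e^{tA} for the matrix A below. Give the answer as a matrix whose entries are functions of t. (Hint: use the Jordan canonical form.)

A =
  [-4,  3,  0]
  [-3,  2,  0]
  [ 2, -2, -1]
e^{tA} =
  [-3*t*exp(-t) + exp(-t), 3*t*exp(-t), 0]
  [-3*t*exp(-t), 3*t*exp(-t) + exp(-t), 0]
  [2*t*exp(-t), -2*t*exp(-t), exp(-t)]

Strategy: write A = P · J · P⁻¹ where J is a Jordan canonical form, so e^{tA} = P · e^{tJ} · P⁻¹, and e^{tJ} can be computed block-by-block.

A has Jordan form
J =
  [-1,  1,  0]
  [ 0, -1,  0]
  [ 0,  0, -1]
(up to reordering of blocks).

Per-block formulas:
  For a 1×1 block at λ = -1: exp(t · [-1]) = [e^(-1t)].
  For a 2×2 Jordan block J_2(-1): exp(t · J_2(-1)) = e^(-1t)·(I + t·N), where N is the 2×2 nilpotent shift.

After assembling e^{tJ} and conjugating by P, we get:

e^{tA} =
  [-3*t*exp(-t) + exp(-t), 3*t*exp(-t), 0]
  [-3*t*exp(-t), 3*t*exp(-t) + exp(-t), 0]
  [2*t*exp(-t), -2*t*exp(-t), exp(-t)]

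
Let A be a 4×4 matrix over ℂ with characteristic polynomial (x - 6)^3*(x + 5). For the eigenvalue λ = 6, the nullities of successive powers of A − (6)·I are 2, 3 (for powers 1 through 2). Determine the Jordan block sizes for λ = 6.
Block sizes for λ = 6: [2, 1]

From the dimensions of kernels of powers, the number of Jordan blocks of size at least j is d_j − d_{j−1} where d_j = dim ker(N^j) (with d_0 = 0). Computing the differences gives [2, 1].
The number of blocks of size exactly k is (#blocks of size ≥ k) − (#blocks of size ≥ k + 1), so the partition is: 1 block(s) of size 1, 1 block(s) of size 2.
In nonincreasing order the block sizes are [2, 1].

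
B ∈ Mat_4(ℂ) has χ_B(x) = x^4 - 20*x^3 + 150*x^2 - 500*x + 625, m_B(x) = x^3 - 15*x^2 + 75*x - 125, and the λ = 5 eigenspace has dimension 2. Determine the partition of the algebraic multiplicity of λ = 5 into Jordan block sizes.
Block sizes for λ = 5: [3, 1]

Step 1 — from the characteristic polynomial, algebraic multiplicity of λ = 5 is 4. From dim ker(B − (5)·I) = 2, there are exactly 2 Jordan blocks for λ = 5.
Step 2 — from the minimal polynomial, the factor (x − 5)^3 tells us the largest block for λ = 5 has size 3.
Step 3 — with total size 4, 2 blocks, and largest block 3, the block sizes (in nonincreasing order) are [3, 1].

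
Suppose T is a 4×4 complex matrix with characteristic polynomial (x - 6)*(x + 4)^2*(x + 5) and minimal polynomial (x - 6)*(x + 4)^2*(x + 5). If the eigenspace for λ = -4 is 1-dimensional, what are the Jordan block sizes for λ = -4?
Block sizes for λ = -4: [2]

Step 1 — from the characteristic polynomial, algebraic multiplicity of λ = -4 is 2. From dim ker(T − (-4)·I) = 1, there are exactly 1 Jordan blocks for λ = -4.
Step 2 — from the minimal polynomial, the factor (x + 4)^2 tells us the largest block for λ = -4 has size 2.
Step 3 — with total size 2, 1 blocks, and largest block 2, the block sizes (in nonincreasing order) are [2].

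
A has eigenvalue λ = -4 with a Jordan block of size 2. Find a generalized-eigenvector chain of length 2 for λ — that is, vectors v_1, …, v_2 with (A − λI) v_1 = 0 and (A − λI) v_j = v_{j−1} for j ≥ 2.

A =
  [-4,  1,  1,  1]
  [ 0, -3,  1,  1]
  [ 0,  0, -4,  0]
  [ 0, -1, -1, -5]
A Jordan chain for λ = -4 of length 2:
v_1 = (1, 1, 0, -1)ᵀ
v_2 = (0, 1, 0, 0)ᵀ

Let N = A − (-4)·I. We want v_2 with N^2 v_2 = 0 but N^1 v_2 ≠ 0; then v_{j-1} := N · v_j for j = 2, …, 2.

Pick v_2 = (0, 1, 0, 0)ᵀ.
Then v_1 = N · v_2 = (1, 1, 0, -1)ᵀ.

Sanity check: (A − (-4)·I) v_1 = (0, 0, 0, 0)ᵀ = 0. ✓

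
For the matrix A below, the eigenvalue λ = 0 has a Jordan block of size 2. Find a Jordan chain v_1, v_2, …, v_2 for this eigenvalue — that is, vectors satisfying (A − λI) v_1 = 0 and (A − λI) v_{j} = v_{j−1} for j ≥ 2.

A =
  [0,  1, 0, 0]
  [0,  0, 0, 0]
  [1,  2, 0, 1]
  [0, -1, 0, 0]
A Jordan chain for λ = 0 of length 2:
v_1 = (0, 0, 1, 0)ᵀ
v_2 = (1, 0, 0, 0)ᵀ

Let N = A − (0)·I. We want v_2 with N^2 v_2 = 0 but N^1 v_2 ≠ 0; then v_{j-1} := N · v_j for j = 2, …, 2.

Pick v_2 = (1, 0, 0, 0)ᵀ.
Then v_1 = N · v_2 = (0, 0, 1, 0)ᵀ.

Sanity check: (A − (0)·I) v_1 = (0, 0, 0, 0)ᵀ = 0. ✓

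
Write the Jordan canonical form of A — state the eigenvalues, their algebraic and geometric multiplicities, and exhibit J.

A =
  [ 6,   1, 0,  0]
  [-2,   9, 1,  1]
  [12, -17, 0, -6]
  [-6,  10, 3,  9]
J_3(6) ⊕ J_1(6)

The characteristic polynomial is
  det(x·I − A) = x^4 - 24*x^3 + 216*x^2 - 864*x + 1296 = (x - 6)^4

Eigenvalues and multiplicities (the geometric multiplicity of λ is n − rank(A − λI), which equals the number of Jordan blocks for λ):
  λ = 6: algebraic multiplicity = 4, geometric multiplicity = 2

Determining the block sizes for each eigenvalue:
  λ = 6: with am = 4 and gm = 2, the partition is not yet determined (e.g. several partitions of 4 into 2 parts exist). Let N = A − (6)·I. Computing rank(N^1) = 2, rank(N^2) = 1, rank(N^3) = 0; the number of blocks of size ≥ j is rank(N^{j−1}) − rank(N^j), giving [2, 1, 1]. So we have 1 block(s) of size 3, 1 block(s) of size 1 → block sizes [3, 1]

Assembling the blocks gives a Jordan form
J =
  [6, 1, 0, 0]
  [0, 6, 1, 0]
  [0, 0, 6, 0]
  [0, 0, 0, 6]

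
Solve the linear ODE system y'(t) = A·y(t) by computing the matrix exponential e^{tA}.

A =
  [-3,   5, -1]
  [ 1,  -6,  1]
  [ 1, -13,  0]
e^{tA} =
  [2*t^2*exp(-3*t) + exp(-3*t), -t^2*exp(-3*t) + 5*t*exp(-3*t), t^2*exp(-3*t) - t*exp(-3*t)]
  [-t^2*exp(-3*t) + t*exp(-3*t), t^2*exp(-3*t)/2 - 3*t*exp(-3*t) + exp(-3*t), -t^2*exp(-3*t)/2 + t*exp(-3*t)]
  [-5*t^2*exp(-3*t) + t*exp(-3*t), 5*t^2*exp(-3*t)/2 - 13*t*exp(-3*t), -5*t^2*exp(-3*t)/2 + 3*t*exp(-3*t) + exp(-3*t)]

Strategy: write A = P · J · P⁻¹ where J is a Jordan canonical form, so e^{tA} = P · e^{tJ} · P⁻¹, and e^{tJ} can be computed block-by-block.

A has Jordan form
J =
  [-3,  1,  0]
  [ 0, -3,  1]
  [ 0,  0, -3]
(up to reordering of blocks).

Per-block formulas:
  For a 3×3 Jordan block J_3(-3): exp(t · J_3(-3)) = e^(-3t)·(I + t·N + (t^2/2)·N^2), where N is the 3×3 nilpotent shift.

After assembling e^{tJ} and conjugating by P, we get:

e^{tA} =
  [2*t^2*exp(-3*t) + exp(-3*t), -t^2*exp(-3*t) + 5*t*exp(-3*t), t^2*exp(-3*t) - t*exp(-3*t)]
  [-t^2*exp(-3*t) + t*exp(-3*t), t^2*exp(-3*t)/2 - 3*t*exp(-3*t) + exp(-3*t), -t^2*exp(-3*t)/2 + t*exp(-3*t)]
  [-5*t^2*exp(-3*t) + t*exp(-3*t), 5*t^2*exp(-3*t)/2 - 13*t*exp(-3*t), -5*t^2*exp(-3*t)/2 + 3*t*exp(-3*t) + exp(-3*t)]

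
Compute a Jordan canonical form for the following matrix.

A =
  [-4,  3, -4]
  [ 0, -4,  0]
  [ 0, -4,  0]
J_2(-4) ⊕ J_1(0)

The characteristic polynomial is
  det(x·I − A) = x^3 + 8*x^2 + 16*x = x*(x + 4)^2

Eigenvalues and multiplicities (the geometric multiplicity of λ is n − rank(A − λI), which equals the number of Jordan blocks for λ):
  λ = -4: algebraic multiplicity = 2, geometric multiplicity = 1
  λ = 0: algebraic multiplicity = 1, geometric multiplicity = 1

Determining the block sizes for each eigenvalue:
  λ = -4: one block (gm = 1), so the single block has size am = 2 → block sizes [2]
  λ = 0: one block (gm = 1), so the single block has size am = 1 → block sizes [1]

Assembling the blocks gives a Jordan form
J =
  [-4,  1, 0]
  [ 0, -4, 0]
  [ 0,  0, 0]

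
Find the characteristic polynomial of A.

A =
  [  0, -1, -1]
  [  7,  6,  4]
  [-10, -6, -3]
x^3 - 3*x^2 + 3*x - 1

Expanding det(x·I − A) (e.g. by cofactor expansion or by noting that A is similar to its Jordan form J, which has the same characteristic polynomial as A) gives
  χ_A(x) = x^3 - 3*x^2 + 3*x - 1
which factors as (x - 1)^3. The eigenvalues (with algebraic multiplicities) are λ = 1 with multiplicity 3.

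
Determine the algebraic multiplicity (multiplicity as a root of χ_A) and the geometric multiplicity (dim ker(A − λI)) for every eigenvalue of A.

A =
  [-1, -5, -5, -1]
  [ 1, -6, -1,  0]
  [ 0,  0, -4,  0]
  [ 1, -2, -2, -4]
λ = -4: alg = 3, geom = 1; λ = -3: alg = 1, geom = 1

Step 1 — factor the characteristic polynomial to read off the algebraic multiplicities:
  χ_A(x) = (x + 3)*(x + 4)^3

Step 2 — compute geometric multiplicities via the rank-nullity identity g(λ) = n − rank(A − λI):
  rank(A − (-4)·I) = 3, so dim ker(A − (-4)·I) = n − 3 = 1
  rank(A − (-3)·I) = 3, so dim ker(A − (-3)·I) = n − 3 = 1

Summary:
  λ = -4: algebraic multiplicity = 3, geometric multiplicity = 1
  λ = -3: algebraic multiplicity = 1, geometric multiplicity = 1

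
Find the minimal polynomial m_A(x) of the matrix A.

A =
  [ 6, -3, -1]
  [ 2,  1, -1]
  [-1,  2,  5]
x^3 - 12*x^2 + 48*x - 64

The characteristic polynomial is χ_A(x) = (x - 4)^3, so the eigenvalues are known. The minimal polynomial is
  m_A(x) = Π_λ (x − λ)^{k_λ}
where k_λ is the size of the *largest* Jordan block for λ (equivalently, the smallest k with (A − λI)^k v = 0 for every generalised eigenvector v of λ).

  λ = 4: largest Jordan block has size 3, contributing (x − 4)^3

So m_A(x) = (x - 4)^3 = x^3 - 12*x^2 + 48*x - 64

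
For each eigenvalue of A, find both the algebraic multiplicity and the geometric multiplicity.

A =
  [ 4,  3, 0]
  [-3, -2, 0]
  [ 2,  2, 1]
λ = 1: alg = 3, geom = 2

Step 1 — factor the characteristic polynomial to read off the algebraic multiplicities:
  χ_A(x) = (x - 1)^3

Step 2 — compute geometric multiplicities via the rank-nullity identity g(λ) = n − rank(A − λI):
  rank(A − (1)·I) = 1, so dim ker(A − (1)·I) = n − 1 = 2

Summary:
  λ = 1: algebraic multiplicity = 3, geometric multiplicity = 2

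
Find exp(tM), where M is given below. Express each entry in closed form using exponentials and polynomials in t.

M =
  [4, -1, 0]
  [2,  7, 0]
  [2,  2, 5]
e^{tM} =
  [-exp(6*t) + 2*exp(5*t), -exp(6*t) + exp(5*t), 0]
  [2*exp(6*t) - 2*exp(5*t), 2*exp(6*t) - exp(5*t), 0]
  [2*exp(6*t) - 2*exp(5*t), 2*exp(6*t) - 2*exp(5*t), exp(5*t)]

Strategy: write M = P · J · P⁻¹ where J is a Jordan canonical form, so e^{tM} = P · e^{tJ} · P⁻¹, and e^{tJ} can be computed block-by-block.

M has Jordan form
J =
  [5, 0, 0]
  [0, 5, 0]
  [0, 0, 6]
(up to reordering of blocks).

Per-block formulas:
  For a 1×1 block at λ = 5: exp(t · [5]) = [e^(5t)].
  For a 1×1 block at λ = 6: exp(t · [6]) = [e^(6t)].

After assembling e^{tJ} and conjugating by P, we get:

e^{tM} =
  [-exp(6*t) + 2*exp(5*t), -exp(6*t) + exp(5*t), 0]
  [2*exp(6*t) - 2*exp(5*t), 2*exp(6*t) - exp(5*t), 0]
  [2*exp(6*t) - 2*exp(5*t), 2*exp(6*t) - 2*exp(5*t), exp(5*t)]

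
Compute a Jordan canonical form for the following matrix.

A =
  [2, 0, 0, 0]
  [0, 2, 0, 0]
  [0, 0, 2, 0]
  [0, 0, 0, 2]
J_1(2) ⊕ J_1(2) ⊕ J_1(2) ⊕ J_1(2)

The characteristic polynomial is
  det(x·I − A) = x^4 - 8*x^3 + 24*x^2 - 32*x + 16 = (x - 2)^4

Eigenvalues and multiplicities (the geometric multiplicity of λ is n − rank(A − λI), which equals the number of Jordan blocks for λ):
  λ = 2: algebraic multiplicity = 4, geometric multiplicity = 4

Determining the block sizes for each eigenvalue:
  λ = 2: gm = am = 4, so every block has size 1 → block sizes [1, 1, 1, 1]

Assembling the blocks gives a Jordan form
J =
  [2, 0, 0, 0]
  [0, 2, 0, 0]
  [0, 0, 2, 0]
  [0, 0, 0, 2]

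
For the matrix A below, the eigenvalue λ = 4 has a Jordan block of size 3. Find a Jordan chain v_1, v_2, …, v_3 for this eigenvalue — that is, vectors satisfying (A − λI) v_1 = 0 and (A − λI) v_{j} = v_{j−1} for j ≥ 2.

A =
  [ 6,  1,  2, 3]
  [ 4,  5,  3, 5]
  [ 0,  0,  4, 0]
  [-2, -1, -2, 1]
A Jordan chain for λ = 4 of length 3:
v_1 = (2, 2, 0, -2)ᵀ
v_2 = (2, 4, 0, -2)ᵀ
v_3 = (1, 0, 0, 0)ᵀ

Let N = A − (4)·I. We want v_3 with N^3 v_3 = 0 but N^2 v_3 ≠ 0; then v_{j-1} := N · v_j for j = 3, …, 2.

Pick v_3 = (1, 0, 0, 0)ᵀ.
Then v_2 = N · v_3 = (2, 4, 0, -2)ᵀ.
Then v_1 = N · v_2 = (2, 2, 0, -2)ᵀ.

Sanity check: (A − (4)·I) v_1 = (0, 0, 0, 0)ᵀ = 0. ✓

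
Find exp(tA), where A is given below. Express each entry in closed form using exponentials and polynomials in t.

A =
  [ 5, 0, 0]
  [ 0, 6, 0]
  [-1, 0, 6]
e^{tA} =
  [exp(5*t), 0, 0]
  [0, exp(6*t), 0]
  [-exp(6*t) + exp(5*t), 0, exp(6*t)]

Strategy: write A = P · J · P⁻¹ where J is a Jordan canonical form, so e^{tA} = P · e^{tJ} · P⁻¹, and e^{tJ} can be computed block-by-block.

A has Jordan form
J =
  [5, 0, 0]
  [0, 6, 0]
  [0, 0, 6]
(up to reordering of blocks).

Per-block formulas:
  For a 1×1 block at λ = 6: exp(t · [6]) = [e^(6t)].
  For a 1×1 block at λ = 5: exp(t · [5]) = [e^(5t)].

After assembling e^{tJ} and conjugating by P, we get:

e^{tA} =
  [exp(5*t), 0, 0]
  [0, exp(6*t), 0]
  [-exp(6*t) + exp(5*t), 0, exp(6*t)]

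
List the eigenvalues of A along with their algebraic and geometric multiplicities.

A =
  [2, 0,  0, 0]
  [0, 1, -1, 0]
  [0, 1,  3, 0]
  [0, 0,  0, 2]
λ = 2: alg = 4, geom = 3

Step 1 — factor the characteristic polynomial to read off the algebraic multiplicities:
  χ_A(x) = (x - 2)^4

Step 2 — compute geometric multiplicities via the rank-nullity identity g(λ) = n − rank(A − λI):
  rank(A − (2)·I) = 1, so dim ker(A − (2)·I) = n − 1 = 3

Summary:
  λ = 2: algebraic multiplicity = 4, geometric multiplicity = 3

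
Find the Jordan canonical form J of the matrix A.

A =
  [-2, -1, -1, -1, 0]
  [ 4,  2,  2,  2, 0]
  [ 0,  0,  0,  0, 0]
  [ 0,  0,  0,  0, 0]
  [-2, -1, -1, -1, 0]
J_2(0) ⊕ J_1(0) ⊕ J_1(0) ⊕ J_1(0)

The characteristic polynomial is
  det(x·I − A) = x^5

Eigenvalues and multiplicities (the geometric multiplicity of λ is n − rank(A − λI), which equals the number of Jordan blocks for λ):
  λ = 0: algebraic multiplicity = 5, geometric multiplicity = 4

Determining the block sizes for each eigenvalue:
  λ = 0: 4 blocks summing to 5 forces exactly one block of size 2 and the rest size 1 → block sizes [2, 1, 1, 1]

Assembling the blocks gives a Jordan form
J =
  [0, 1, 0, 0, 0]
  [0, 0, 0, 0, 0]
  [0, 0, 0, 0, 0]
  [0, 0, 0, 0, 0]
  [0, 0, 0, 0, 0]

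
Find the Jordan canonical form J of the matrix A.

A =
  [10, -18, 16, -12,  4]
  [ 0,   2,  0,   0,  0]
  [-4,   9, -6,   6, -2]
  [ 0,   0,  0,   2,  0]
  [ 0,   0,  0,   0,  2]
J_2(2) ⊕ J_1(2) ⊕ J_1(2) ⊕ J_1(2)

The characteristic polynomial is
  det(x·I − A) = x^5 - 10*x^4 + 40*x^3 - 80*x^2 + 80*x - 32 = (x - 2)^5

Eigenvalues and multiplicities (the geometric multiplicity of λ is n − rank(A − λI), which equals the number of Jordan blocks for λ):
  λ = 2: algebraic multiplicity = 5, geometric multiplicity = 4

Determining the block sizes for each eigenvalue:
  λ = 2: 4 blocks summing to 5 forces exactly one block of size 2 and the rest size 1 → block sizes [2, 1, 1, 1]

Assembling the blocks gives a Jordan form
J =
  [2, 1, 0, 0, 0]
  [0, 2, 0, 0, 0]
  [0, 0, 2, 0, 0]
  [0, 0, 0, 2, 0]
  [0, 0, 0, 0, 2]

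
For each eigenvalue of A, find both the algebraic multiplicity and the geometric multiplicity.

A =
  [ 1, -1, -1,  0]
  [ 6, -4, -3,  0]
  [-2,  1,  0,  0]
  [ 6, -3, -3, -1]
λ = -1: alg = 4, geom = 3

Step 1 — factor the characteristic polynomial to read off the algebraic multiplicities:
  χ_A(x) = (x + 1)^4

Step 2 — compute geometric multiplicities via the rank-nullity identity g(λ) = n − rank(A − λI):
  rank(A − (-1)·I) = 1, so dim ker(A − (-1)·I) = n − 1 = 3

Summary:
  λ = -1: algebraic multiplicity = 4, geometric multiplicity = 3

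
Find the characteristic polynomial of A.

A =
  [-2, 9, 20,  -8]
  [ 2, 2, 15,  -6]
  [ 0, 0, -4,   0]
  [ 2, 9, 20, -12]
x^4 + 16*x^3 + 96*x^2 + 256*x + 256

Expanding det(x·I − A) (e.g. by cofactor expansion or by noting that A is similar to its Jordan form J, which has the same characteristic polynomial as A) gives
  χ_A(x) = x^4 + 16*x^3 + 96*x^2 + 256*x + 256
which factors as (x + 4)^4. The eigenvalues (with algebraic multiplicities) are λ = -4 with multiplicity 4.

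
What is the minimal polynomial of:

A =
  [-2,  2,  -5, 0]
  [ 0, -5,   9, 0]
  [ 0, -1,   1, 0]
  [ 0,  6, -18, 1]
x^4 + 5*x^3 + 6*x^2 - 4*x - 8

The characteristic polynomial is χ_A(x) = (x - 1)*(x + 2)^3, so the eigenvalues are known. The minimal polynomial is
  m_A(x) = Π_λ (x − λ)^{k_λ}
where k_λ is the size of the *largest* Jordan block for λ (equivalently, the smallest k with (A − λI)^k v = 0 for every generalised eigenvector v of λ).

  λ = -2: largest Jordan block has size 3, contributing (x + 2)^3
  λ = 1: largest Jordan block has size 1, contributing (x − 1)

So m_A(x) = (x - 1)*(x + 2)^3 = x^4 + 5*x^3 + 6*x^2 - 4*x - 8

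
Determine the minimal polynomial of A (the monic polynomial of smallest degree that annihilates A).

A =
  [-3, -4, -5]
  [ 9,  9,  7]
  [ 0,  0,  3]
x^3 - 9*x^2 + 27*x - 27

The characteristic polynomial is χ_A(x) = (x - 3)^3, so the eigenvalues are known. The minimal polynomial is
  m_A(x) = Π_λ (x − λ)^{k_λ}
where k_λ is the size of the *largest* Jordan block for λ (equivalently, the smallest k with (A − λI)^k v = 0 for every generalised eigenvector v of λ).

  λ = 3: largest Jordan block has size 3, contributing (x − 3)^3

So m_A(x) = (x - 3)^3 = x^3 - 9*x^2 + 27*x - 27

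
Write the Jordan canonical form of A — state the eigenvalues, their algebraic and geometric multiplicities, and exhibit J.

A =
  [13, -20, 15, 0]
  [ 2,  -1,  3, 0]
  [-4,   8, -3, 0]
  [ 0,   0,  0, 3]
J_2(3) ⊕ J_1(3) ⊕ J_1(3)

The characteristic polynomial is
  det(x·I − A) = x^4 - 12*x^3 + 54*x^2 - 108*x + 81 = (x - 3)^4

Eigenvalues and multiplicities (the geometric multiplicity of λ is n − rank(A − λI), which equals the number of Jordan blocks for λ):
  λ = 3: algebraic multiplicity = 4, geometric multiplicity = 3

Determining the block sizes for each eigenvalue:
  λ = 3: 3 blocks summing to 4 forces exactly one block of size 2 and the rest size 1 → block sizes [2, 1, 1]

Assembling the blocks gives a Jordan form
J =
  [3, 1, 0, 0]
  [0, 3, 0, 0]
  [0, 0, 3, 0]
  [0, 0, 0, 3]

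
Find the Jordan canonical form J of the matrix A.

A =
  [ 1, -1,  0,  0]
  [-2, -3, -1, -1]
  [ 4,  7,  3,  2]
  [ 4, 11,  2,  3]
J_3(1) ⊕ J_1(1)

The characteristic polynomial is
  det(x·I − A) = x^4 - 4*x^3 + 6*x^2 - 4*x + 1 = (x - 1)^4

Eigenvalues and multiplicities (the geometric multiplicity of λ is n − rank(A − λI), which equals the number of Jordan blocks for λ):
  λ = 1: algebraic multiplicity = 4, geometric multiplicity = 2

Determining the block sizes for each eigenvalue:
  λ = 1: with am = 4 and gm = 2, the partition is not yet determined (e.g. several partitions of 4 into 2 parts exist). Let N = A − (1)·I. Computing rank(N^1) = 2, rank(N^2) = 1, rank(N^3) = 0; the number of blocks of size ≥ j is rank(N^{j−1}) − rank(N^j), giving [2, 1, 1]. So we have 1 block(s) of size 3, 1 block(s) of size 1 → block sizes [3, 1]

Assembling the blocks gives a Jordan form
J =
  [1, 1, 0, 0]
  [0, 1, 1, 0]
  [0, 0, 1, 0]
  [0, 0, 0, 1]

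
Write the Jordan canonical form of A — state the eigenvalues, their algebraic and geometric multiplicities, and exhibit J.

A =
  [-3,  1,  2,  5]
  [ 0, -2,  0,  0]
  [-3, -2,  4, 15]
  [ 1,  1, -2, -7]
J_2(-2) ⊕ J_2(-2)

The characteristic polynomial is
  det(x·I − A) = x^4 + 8*x^3 + 24*x^2 + 32*x + 16 = (x + 2)^4

Eigenvalues and multiplicities (the geometric multiplicity of λ is n − rank(A − λI), which equals the number of Jordan blocks for λ):
  λ = -2: algebraic multiplicity = 4, geometric multiplicity = 2

Determining the block sizes for each eigenvalue:
  λ = -2: with am = 4 and gm = 2, the partition is not yet determined (e.g. several partitions of 4 into 2 parts exist). Let N = A − (-2)·I. Computing rank(N^1) = 2, rank(N^2) = 0; the number of blocks of size ≥ j is rank(N^{j−1}) − rank(N^j), giving [2, 2]. So we have 2 block(s) of size 2 → block sizes [2, 2]

Assembling the blocks gives a Jordan form
J =
  [-2,  1,  0,  0]
  [ 0, -2,  0,  0]
  [ 0,  0, -2,  1]
  [ 0,  0,  0, -2]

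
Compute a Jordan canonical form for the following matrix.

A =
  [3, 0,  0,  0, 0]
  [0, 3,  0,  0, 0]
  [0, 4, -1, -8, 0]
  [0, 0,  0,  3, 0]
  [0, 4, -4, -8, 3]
J_1(-1) ⊕ J_1(3) ⊕ J_1(3) ⊕ J_1(3) ⊕ J_1(3)

The characteristic polynomial is
  det(x·I − A) = x^5 - 11*x^4 + 42*x^3 - 54*x^2 - 27*x + 81 = (x - 3)^4*(x + 1)

Eigenvalues and multiplicities (the geometric multiplicity of λ is n − rank(A − λI), which equals the number of Jordan blocks for λ):
  λ = -1: algebraic multiplicity = 1, geometric multiplicity = 1
  λ = 3: algebraic multiplicity = 4, geometric multiplicity = 4

Determining the block sizes for each eigenvalue:
  λ = -1: one block (gm = 1), so the single block has size am = 1 → block sizes [1]
  λ = 3: gm = am = 4, so every block has size 1 → block sizes [1, 1, 1, 1]

Assembling the blocks gives a Jordan form
J =
  [-1, 0, 0, 0, 0]
  [ 0, 3, 0, 0, 0]
  [ 0, 0, 3, 0, 0]
  [ 0, 0, 0, 3, 0]
  [ 0, 0, 0, 0, 3]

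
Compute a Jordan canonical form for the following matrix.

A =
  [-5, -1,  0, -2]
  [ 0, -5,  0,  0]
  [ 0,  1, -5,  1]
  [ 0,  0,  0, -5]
J_2(-5) ⊕ J_2(-5)

The characteristic polynomial is
  det(x·I − A) = x^4 + 20*x^3 + 150*x^2 + 500*x + 625 = (x + 5)^4

Eigenvalues and multiplicities (the geometric multiplicity of λ is n − rank(A − λI), which equals the number of Jordan blocks for λ):
  λ = -5: algebraic multiplicity = 4, geometric multiplicity = 2

Determining the block sizes for each eigenvalue:
  λ = -5: with am = 4 and gm = 2, the partition is not yet determined (e.g. several partitions of 4 into 2 parts exist). Let N = A − (-5)·I. Computing rank(N^1) = 2, rank(N^2) = 0; the number of blocks of size ≥ j is rank(N^{j−1}) − rank(N^j), giving [2, 2]. So we have 2 block(s) of size 2 → block sizes [2, 2]

Assembling the blocks gives a Jordan form
J =
  [-5,  1,  0,  0]
  [ 0, -5,  0,  0]
  [ 0,  0, -5,  1]
  [ 0,  0,  0, -5]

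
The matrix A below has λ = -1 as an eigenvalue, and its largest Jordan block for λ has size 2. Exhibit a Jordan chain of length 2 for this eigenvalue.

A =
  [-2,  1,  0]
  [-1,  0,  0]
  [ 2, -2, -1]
A Jordan chain for λ = -1 of length 2:
v_1 = (-1, -1, 2)ᵀ
v_2 = (1, 0, 0)ᵀ

Let N = A − (-1)·I. We want v_2 with N^2 v_2 = 0 but N^1 v_2 ≠ 0; then v_{j-1} := N · v_j for j = 2, …, 2.

Pick v_2 = (1, 0, 0)ᵀ.
Then v_1 = N · v_2 = (-1, -1, 2)ᵀ.

Sanity check: (A − (-1)·I) v_1 = (0, 0, 0)ᵀ = 0. ✓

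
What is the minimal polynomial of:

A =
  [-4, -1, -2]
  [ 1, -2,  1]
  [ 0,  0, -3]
x^3 + 9*x^2 + 27*x + 27

The characteristic polynomial is χ_A(x) = (x + 3)^3, so the eigenvalues are known. The minimal polynomial is
  m_A(x) = Π_λ (x − λ)^{k_λ}
where k_λ is the size of the *largest* Jordan block for λ (equivalently, the smallest k with (A − λI)^k v = 0 for every generalised eigenvector v of λ).

  λ = -3: largest Jordan block has size 3, contributing (x + 3)^3

So m_A(x) = (x + 3)^3 = x^3 + 9*x^2 + 27*x + 27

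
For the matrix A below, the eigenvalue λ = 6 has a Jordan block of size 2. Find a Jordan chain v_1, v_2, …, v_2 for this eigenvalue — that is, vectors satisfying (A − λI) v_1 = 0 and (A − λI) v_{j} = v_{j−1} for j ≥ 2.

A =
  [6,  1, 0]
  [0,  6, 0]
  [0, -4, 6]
A Jordan chain for λ = 6 of length 2:
v_1 = (1, 0, -4)ᵀ
v_2 = (0, 1, 0)ᵀ

Let N = A − (6)·I. We want v_2 with N^2 v_2 = 0 but N^1 v_2 ≠ 0; then v_{j-1} := N · v_j for j = 2, …, 2.

Pick v_2 = (0, 1, 0)ᵀ.
Then v_1 = N · v_2 = (1, 0, -4)ᵀ.

Sanity check: (A − (6)·I) v_1 = (0, 0, 0)ᵀ = 0. ✓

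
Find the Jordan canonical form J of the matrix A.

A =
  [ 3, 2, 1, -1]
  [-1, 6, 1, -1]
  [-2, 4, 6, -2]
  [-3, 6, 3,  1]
J_2(4) ⊕ J_1(4) ⊕ J_1(4)

The characteristic polynomial is
  det(x·I − A) = x^4 - 16*x^3 + 96*x^2 - 256*x + 256 = (x - 4)^4

Eigenvalues and multiplicities (the geometric multiplicity of λ is n − rank(A − λI), which equals the number of Jordan blocks for λ):
  λ = 4: algebraic multiplicity = 4, geometric multiplicity = 3

Determining the block sizes for each eigenvalue:
  λ = 4: 3 blocks summing to 4 forces exactly one block of size 2 and the rest size 1 → block sizes [2, 1, 1]

Assembling the blocks gives a Jordan form
J =
  [4, 1, 0, 0]
  [0, 4, 0, 0]
  [0, 0, 4, 0]
  [0, 0, 0, 4]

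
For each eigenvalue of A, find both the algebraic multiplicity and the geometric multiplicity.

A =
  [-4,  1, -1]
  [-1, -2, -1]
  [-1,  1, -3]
λ = -3: alg = 3, geom = 1

Step 1 — factor the characteristic polynomial to read off the algebraic multiplicities:
  χ_A(x) = (x + 3)^3

Step 2 — compute geometric multiplicities via the rank-nullity identity g(λ) = n − rank(A − λI):
  rank(A − (-3)·I) = 2, so dim ker(A − (-3)·I) = n − 2 = 1

Summary:
  λ = -3: algebraic multiplicity = 3, geometric multiplicity = 1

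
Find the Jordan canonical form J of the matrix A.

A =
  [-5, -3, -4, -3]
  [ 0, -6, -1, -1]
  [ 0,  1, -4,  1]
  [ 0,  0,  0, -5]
J_3(-5) ⊕ J_1(-5)

The characteristic polynomial is
  det(x·I − A) = x^4 + 20*x^3 + 150*x^2 + 500*x + 625 = (x + 5)^4

Eigenvalues and multiplicities (the geometric multiplicity of λ is n − rank(A − λI), which equals the number of Jordan blocks for λ):
  λ = -5: algebraic multiplicity = 4, geometric multiplicity = 2

Determining the block sizes for each eigenvalue:
  λ = -5: with am = 4 and gm = 2, the partition is not yet determined (e.g. several partitions of 4 into 2 parts exist). Let N = A − (-5)·I. Computing rank(N^1) = 2, rank(N^2) = 1, rank(N^3) = 0; the number of blocks of size ≥ j is rank(N^{j−1}) − rank(N^j), giving [2, 1, 1]. So we have 1 block(s) of size 3, 1 block(s) of size 1 → block sizes [3, 1]

Assembling the blocks gives a Jordan form
J =
  [-5,  1,  0,  0]
  [ 0, -5,  1,  0]
  [ 0,  0, -5,  0]
  [ 0,  0,  0, -5]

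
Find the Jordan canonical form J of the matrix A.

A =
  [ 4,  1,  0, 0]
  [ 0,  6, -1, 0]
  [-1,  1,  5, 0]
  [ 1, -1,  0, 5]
J_3(5) ⊕ J_1(5)

The characteristic polynomial is
  det(x·I − A) = x^4 - 20*x^3 + 150*x^2 - 500*x + 625 = (x - 5)^4

Eigenvalues and multiplicities (the geometric multiplicity of λ is n − rank(A − λI), which equals the number of Jordan blocks for λ):
  λ = 5: algebraic multiplicity = 4, geometric multiplicity = 2

Determining the block sizes for each eigenvalue:
  λ = 5: with am = 4 and gm = 2, the partition is not yet determined (e.g. several partitions of 4 into 2 parts exist). Let N = A − (5)·I. Computing rank(N^1) = 2, rank(N^2) = 1, rank(N^3) = 0; the number of blocks of size ≥ j is rank(N^{j−1}) − rank(N^j), giving [2, 1, 1]. So we have 1 block(s) of size 3, 1 block(s) of size 1 → block sizes [3, 1]

Assembling the blocks gives a Jordan form
J =
  [5, 1, 0, 0]
  [0, 5, 1, 0]
  [0, 0, 5, 0]
  [0, 0, 0, 5]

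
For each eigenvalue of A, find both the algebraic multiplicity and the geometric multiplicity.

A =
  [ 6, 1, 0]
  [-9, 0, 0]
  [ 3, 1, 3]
λ = 3: alg = 3, geom = 2

Step 1 — factor the characteristic polynomial to read off the algebraic multiplicities:
  χ_A(x) = (x - 3)^3

Step 2 — compute geometric multiplicities via the rank-nullity identity g(λ) = n − rank(A − λI):
  rank(A − (3)·I) = 1, so dim ker(A − (3)·I) = n − 1 = 2

Summary:
  λ = 3: algebraic multiplicity = 3, geometric multiplicity = 2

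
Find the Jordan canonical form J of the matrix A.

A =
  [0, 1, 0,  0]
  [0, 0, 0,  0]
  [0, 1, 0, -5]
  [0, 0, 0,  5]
J_2(0) ⊕ J_1(0) ⊕ J_1(5)

The characteristic polynomial is
  det(x·I − A) = x^4 - 5*x^3 = x^3*(x - 5)

Eigenvalues and multiplicities (the geometric multiplicity of λ is n − rank(A − λI), which equals the number of Jordan blocks for λ):
  λ = 0: algebraic multiplicity = 3, geometric multiplicity = 2
  λ = 5: algebraic multiplicity = 1, geometric multiplicity = 1

Determining the block sizes for each eigenvalue:
  λ = 0: 2 blocks summing to 3 forces exactly one block of size 2 and the rest size 1 → block sizes [2, 1]
  λ = 5: one block (gm = 1), so the single block has size am = 1 → block sizes [1]

Assembling the blocks gives a Jordan form
J =
  [0, 1, 0, 0]
  [0, 0, 0, 0]
  [0, 0, 0, 0]
  [0, 0, 0, 5]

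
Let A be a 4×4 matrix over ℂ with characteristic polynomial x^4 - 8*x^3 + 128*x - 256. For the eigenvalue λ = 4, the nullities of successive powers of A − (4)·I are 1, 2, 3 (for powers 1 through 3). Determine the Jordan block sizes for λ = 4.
Block sizes for λ = 4: [3]

From the dimensions of kernels of powers, the number of Jordan blocks of size at least j is d_j − d_{j−1} where d_j = dim ker(N^j) (with d_0 = 0). Computing the differences gives [1, 1, 1].
The number of blocks of size exactly k is (#blocks of size ≥ k) − (#blocks of size ≥ k + 1), so the partition is: 1 block(s) of size 3.
In nonincreasing order the block sizes are [3].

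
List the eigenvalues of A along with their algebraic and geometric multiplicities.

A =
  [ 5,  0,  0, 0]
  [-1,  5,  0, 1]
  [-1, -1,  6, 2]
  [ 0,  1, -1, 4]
λ = 5: alg = 4, geom = 2

Step 1 — factor the characteristic polynomial to read off the algebraic multiplicities:
  χ_A(x) = (x - 5)^4

Step 2 — compute geometric multiplicities via the rank-nullity identity g(λ) = n − rank(A − λI):
  rank(A − (5)·I) = 2, so dim ker(A − (5)·I) = n − 2 = 2

Summary:
  λ = 5: algebraic multiplicity = 4, geometric multiplicity = 2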